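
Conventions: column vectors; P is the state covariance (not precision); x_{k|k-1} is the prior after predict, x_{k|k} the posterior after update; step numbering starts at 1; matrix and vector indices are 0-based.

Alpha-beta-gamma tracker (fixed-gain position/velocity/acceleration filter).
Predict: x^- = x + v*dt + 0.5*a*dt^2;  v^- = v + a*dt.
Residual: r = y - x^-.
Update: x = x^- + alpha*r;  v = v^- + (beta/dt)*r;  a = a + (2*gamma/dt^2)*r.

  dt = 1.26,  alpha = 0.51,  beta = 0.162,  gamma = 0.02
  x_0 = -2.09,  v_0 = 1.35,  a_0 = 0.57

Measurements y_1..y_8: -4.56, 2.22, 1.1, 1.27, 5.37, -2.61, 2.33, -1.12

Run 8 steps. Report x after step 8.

step 1: x_pred=0.0635  r=-4.6235  x^+=-2.2945  v^+=1.4738  a^+=0.4535
step 2: x_pred=-0.0776  r=2.2976  x^+=1.0942  v^+=2.3406  a^+=0.5114
step 3: x_pred=4.4493  r=-3.3493  x^+=2.7411  v^+=2.5543  a^+=0.4270
step 4: x_pred=6.2985  r=-5.0285  x^+=3.7340  v^+=2.4458  a^+=0.3003
step 5: x_pred=7.0541  r=-1.6841  x^+=6.1952  v^+=2.6077  a^+=0.2579
step 6: x_pred=9.6856  r=-12.2956  x^+=3.4149  v^+=1.3518  a^+=-0.0519
step 7: x_pred=5.0769  r=-2.7469  x^+=3.6760  v^+=0.9332  a^+=-0.1211
step 8: x_pred=4.7557  r=-5.8757  x^+=1.7591  v^+=0.0251  a^+=-0.2692

x_post = 1.7591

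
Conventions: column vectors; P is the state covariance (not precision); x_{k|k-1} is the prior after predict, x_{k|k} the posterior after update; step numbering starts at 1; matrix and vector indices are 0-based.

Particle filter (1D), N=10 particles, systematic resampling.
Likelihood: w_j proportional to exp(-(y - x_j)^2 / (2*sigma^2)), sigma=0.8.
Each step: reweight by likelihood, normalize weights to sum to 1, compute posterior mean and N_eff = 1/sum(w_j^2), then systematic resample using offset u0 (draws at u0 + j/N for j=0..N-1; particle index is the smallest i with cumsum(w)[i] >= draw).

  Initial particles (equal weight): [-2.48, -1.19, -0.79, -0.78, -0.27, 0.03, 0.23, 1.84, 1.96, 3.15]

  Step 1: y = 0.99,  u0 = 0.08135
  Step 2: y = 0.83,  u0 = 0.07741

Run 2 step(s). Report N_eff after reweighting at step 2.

step 1: w=[0.0000, 0.0091, 0.0314, 0.0322, 0.1079, 0.1815, 0.2374, 0.2120, 0.1788, 0.0097]  mean=0.7412  Neff=5.5544  idx=[4, 5, 5, 6, 6, 6, 7, 7, 8, 8]
step 2: w=[0.0706, 0.1102, 0.1102, 0.1371, 0.1371, 0.1371, 0.0819, 0.0819, 0.0670, 0.0670]  mean=0.6460  Neff=9.2556  idx=[1, 1, 2, 3, 4, 5, 5, 6, 8, 9]

N_eff = 9.2556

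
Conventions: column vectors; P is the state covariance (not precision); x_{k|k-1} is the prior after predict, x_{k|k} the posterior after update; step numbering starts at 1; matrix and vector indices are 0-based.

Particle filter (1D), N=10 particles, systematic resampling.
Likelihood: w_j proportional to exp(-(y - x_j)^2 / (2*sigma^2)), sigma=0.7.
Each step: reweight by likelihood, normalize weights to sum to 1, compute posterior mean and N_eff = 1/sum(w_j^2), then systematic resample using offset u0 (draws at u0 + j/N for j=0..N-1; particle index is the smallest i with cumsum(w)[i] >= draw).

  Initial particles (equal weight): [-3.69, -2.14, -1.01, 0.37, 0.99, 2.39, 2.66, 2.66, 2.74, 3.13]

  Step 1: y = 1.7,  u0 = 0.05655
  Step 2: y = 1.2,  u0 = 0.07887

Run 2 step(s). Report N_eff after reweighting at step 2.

N_eff = 4.9717

step 1: w=[0.0000, 0.0000, 0.0002, 0.0629, 0.2286, 0.2353, 0.1493, 0.1493, 0.1268, 0.0475]  mean=2.1023  Neff=5.7296  idx=[3, 4, 4, 5, 5, 6, 6, 7, 8, 9]
step 2: w=[0.1487, 0.2870, 0.2870, 0.0708, 0.0708, 0.0341, 0.0341, 0.0341, 0.0267, 0.0067]  mean=1.3280  Neff=4.9717  idx=[0, 1, 1, 1, 2, 2, 2, 3, 5, 8]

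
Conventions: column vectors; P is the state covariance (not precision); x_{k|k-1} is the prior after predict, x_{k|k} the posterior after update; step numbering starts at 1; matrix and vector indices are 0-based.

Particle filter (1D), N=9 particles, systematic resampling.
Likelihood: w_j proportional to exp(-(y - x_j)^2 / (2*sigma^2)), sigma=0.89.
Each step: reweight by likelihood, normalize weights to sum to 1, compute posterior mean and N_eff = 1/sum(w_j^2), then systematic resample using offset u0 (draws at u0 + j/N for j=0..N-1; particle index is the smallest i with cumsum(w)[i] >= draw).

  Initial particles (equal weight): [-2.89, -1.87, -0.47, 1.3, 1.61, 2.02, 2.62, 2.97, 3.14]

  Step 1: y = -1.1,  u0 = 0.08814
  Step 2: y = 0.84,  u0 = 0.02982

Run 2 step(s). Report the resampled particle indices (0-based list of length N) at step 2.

step 1: w=[0.0808, 0.4202, 0.4755, 0.0161, 0.0059, 0.0013, 0.0001, 0.0000, 0.0000]  mean=-1.2094  Neff=2.4420  idx=[1, 1, 1, 1, 2, 2, 2, 2, 3]
step 2: w=[0.0043, 0.0043, 0.0043, 0.0043, 0.1493, 0.1493, 0.1493, 0.1493, 0.3858]  mean=0.1890  Neff=4.2006  idx=[4, 4, 5, 6, 7, 7, 8, 8, 8]

resampled_idx = [4, 4, 5, 6, 7, 7, 8, 8, 8]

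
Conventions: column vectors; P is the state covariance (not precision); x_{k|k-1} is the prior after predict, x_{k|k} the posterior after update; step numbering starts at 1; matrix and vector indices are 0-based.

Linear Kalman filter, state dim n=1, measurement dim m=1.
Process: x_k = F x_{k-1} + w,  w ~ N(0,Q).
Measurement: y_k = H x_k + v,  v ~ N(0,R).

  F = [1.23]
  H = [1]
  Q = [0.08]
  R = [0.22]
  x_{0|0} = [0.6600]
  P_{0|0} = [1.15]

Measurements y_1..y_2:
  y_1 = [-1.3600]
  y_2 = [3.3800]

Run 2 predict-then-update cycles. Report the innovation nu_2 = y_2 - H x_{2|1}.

step 1: x^-=[0.8118]  P^-=[1.8198]  S=[2.0398]  K=[0.8921]  nu=[-2.1718]  x^+=[-1.1258]  P^+=[0.1963]
step 2: x^-=[-1.3847]  P^-=[0.3769]  S=[0.5969]  K=[0.6315]  nu=[4.7647]  x^+=[1.6240]  P^+=[0.1389]

innov = [4.7647]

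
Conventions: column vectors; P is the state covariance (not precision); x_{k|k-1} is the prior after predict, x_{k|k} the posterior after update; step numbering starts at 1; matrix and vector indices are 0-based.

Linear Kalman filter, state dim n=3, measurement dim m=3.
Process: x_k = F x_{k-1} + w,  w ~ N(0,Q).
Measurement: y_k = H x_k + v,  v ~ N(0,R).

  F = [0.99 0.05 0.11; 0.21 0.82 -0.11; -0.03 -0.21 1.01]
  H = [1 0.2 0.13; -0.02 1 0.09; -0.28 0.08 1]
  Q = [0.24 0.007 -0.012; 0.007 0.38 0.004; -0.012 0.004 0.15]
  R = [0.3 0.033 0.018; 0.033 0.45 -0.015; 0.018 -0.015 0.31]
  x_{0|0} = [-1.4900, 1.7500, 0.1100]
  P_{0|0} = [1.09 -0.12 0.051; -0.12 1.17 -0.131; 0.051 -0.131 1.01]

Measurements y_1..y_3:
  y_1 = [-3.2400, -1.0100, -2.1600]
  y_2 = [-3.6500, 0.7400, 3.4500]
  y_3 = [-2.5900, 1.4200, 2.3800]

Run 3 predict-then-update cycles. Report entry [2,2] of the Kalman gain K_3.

step 1: x^-=[-1.3755, 1.1100, -0.2117]  P^-=[1.3212 0.1552 0.1279; 0.1552 1.2069 -0.4088; 0.1279 -0.4088 1.2838]  S=[1.7653 0.3682 -0.1248; 0.3682 1.5876 -0.2568; -0.1248 -0.2568 1.5612]  K=[0.7915 -0.1118 -0.1022; 0.0391 0.7085 -0.1082; 0.1978 -0.1066 0.7768]  nu=[-2.0590, -2.1285, -2.4222]  x^+=[-2.5199, -0.2165, -2.2736]  P^+=[0.2299 -0.0226 0.0504; -0.0226 0.3281 -0.0760; 0.0504 -0.0760 0.2662]
step 2: x^-=[-2.7556, -0.4566, -2.1753]  P^-=[0.4773 0.0357 0.0602; 0.0357 0.6176 -0.1358; 0.0602 -0.1358 0.4651]  S=[0.8327 0.1731 -0.0150; 0.1731 1.0455 -0.0707; -0.0150 -0.0707 0.7594]  K=[0.6053 -0.0760 -0.0881; 0.0512 0.5649 -0.0734; 0.1382 -0.0753 0.5717]  nu=[-0.5203, 1.3372, 4.8902]  x^+=[-3.6028, -0.0868, 0.4476]  P^+=[0.1755 -0.0125 0.0349; -0.0125 0.2617 -0.0548; 0.0349 -0.0548 0.1950]
step 3: x^-=[-3.5218, -0.8770, 0.5784]  P^-=[0.4208 0.0339 0.0376; 0.0339 0.5700 -0.1021; 0.0376 -0.1021 0.3815]  S=[0.7680 0.1650 -0.0255; 0.1650 1.0034 -0.0468; -0.0255 -0.0468 0.6893]  K=[0.5749 -0.0702 -0.0959; 0.0560 0.5464 -0.0566; 0.1180 -0.0631 0.5265]  nu=[1.0320, 2.1745, 0.8856]  x^+=[-3.1662, 0.3189, 1.0293]  P^+=[0.1667 -0.0105 0.0292; -0.0105 0.2527 -0.0479; 0.0292 -0.0479 0.1783]

K[2,2] = 0.5265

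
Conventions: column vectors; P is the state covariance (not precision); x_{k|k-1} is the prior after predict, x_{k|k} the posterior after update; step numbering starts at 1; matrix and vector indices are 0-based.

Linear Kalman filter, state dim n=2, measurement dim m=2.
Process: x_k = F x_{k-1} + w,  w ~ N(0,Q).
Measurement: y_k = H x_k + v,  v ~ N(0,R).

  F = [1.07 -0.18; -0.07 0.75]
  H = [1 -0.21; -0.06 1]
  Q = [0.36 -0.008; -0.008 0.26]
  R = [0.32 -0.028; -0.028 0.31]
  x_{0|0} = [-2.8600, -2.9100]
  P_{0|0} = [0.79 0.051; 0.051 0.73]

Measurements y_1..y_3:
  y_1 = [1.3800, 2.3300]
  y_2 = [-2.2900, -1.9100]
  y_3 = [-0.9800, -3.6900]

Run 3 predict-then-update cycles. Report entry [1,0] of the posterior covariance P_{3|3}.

P_post[1,0] = 0.0140

step 1: x^-=[-2.5364, -1.9823]  P^-=[1.2685 -0.1242; -0.1242 0.6691]  S=[1.6701 -0.3703; -0.3703 0.9986]  K=[0.7961 0.0947; -0.0090 0.6742]  nu=[3.5001, 4.1601]  x^+=[0.6441, 0.7911]  P^+=[0.2568 0.0225; 0.0225 0.2106]
step 2: x^-=[0.5468, 0.5482]  P^-=[0.6522 -0.0373; -0.0373 0.3774]  S=[1.0045 -0.1842; -0.1842 0.6942]  K=[0.6694 0.0675; -0.0166 0.5424]  nu=[-2.7217, -2.4254]  x^+=[-1.4388, -0.7222]  P^+=[0.2155 0.0151; 0.0151 0.1695]
step 3: x^-=[-1.4095, -0.4409]  P^-=[0.6064 -0.0347; -0.0347 0.3548]  S=[0.9566 -0.1741; -0.1741 0.6712]  K=[0.6531 0.0634; -0.0183 0.5270]  nu=[0.3369, -3.3337]  x^+=[-1.4009, -2.2040]  P^+=[0.2101 0.0140; 0.0140 0.1647]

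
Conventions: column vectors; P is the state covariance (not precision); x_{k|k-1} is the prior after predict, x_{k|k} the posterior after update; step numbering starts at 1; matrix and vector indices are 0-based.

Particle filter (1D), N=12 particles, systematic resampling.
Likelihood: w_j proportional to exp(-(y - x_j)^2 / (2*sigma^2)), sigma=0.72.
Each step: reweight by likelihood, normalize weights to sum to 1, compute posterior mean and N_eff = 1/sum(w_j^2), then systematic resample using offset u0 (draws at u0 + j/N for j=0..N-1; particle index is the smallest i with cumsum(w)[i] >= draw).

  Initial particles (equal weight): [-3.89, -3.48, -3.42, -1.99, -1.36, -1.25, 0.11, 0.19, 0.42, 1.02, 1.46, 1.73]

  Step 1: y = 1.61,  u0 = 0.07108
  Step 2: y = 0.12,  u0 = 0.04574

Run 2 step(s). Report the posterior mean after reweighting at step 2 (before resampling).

post_mean = 0.8048

step 1: w=[0.0000, 0.0000, 0.0000, 0.0000, 0.0001, 0.0001, 0.0358, 0.0448, 0.0799, 0.2239, 0.3065, 0.3089]  mean=1.2561  Neff=4.0131  idx=[7, 8, 9, 9, 10, 10, 10, 10, 11, 11, 11, 11]
step 2: w=[0.2576, 0.2373, 0.1185, 0.1185, 0.0458, 0.0458, 0.0458, 0.0458, 0.0212, 0.0212, 0.0212, 0.0212]  mean=0.8048  Neff=6.2140  idx=[0, 0, 0, 1, 1, 1, 2, 3, 3, 5, 7, 10]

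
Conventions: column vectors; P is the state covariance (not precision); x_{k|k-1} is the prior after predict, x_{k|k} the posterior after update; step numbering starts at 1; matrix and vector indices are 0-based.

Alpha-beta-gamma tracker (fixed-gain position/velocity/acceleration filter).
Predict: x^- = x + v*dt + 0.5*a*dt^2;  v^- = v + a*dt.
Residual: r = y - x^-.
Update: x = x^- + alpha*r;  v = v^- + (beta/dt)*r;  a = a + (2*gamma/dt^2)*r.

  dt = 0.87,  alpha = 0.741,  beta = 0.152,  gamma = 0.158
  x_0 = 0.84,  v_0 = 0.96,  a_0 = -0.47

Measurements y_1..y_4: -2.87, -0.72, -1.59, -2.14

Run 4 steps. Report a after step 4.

step 1: x_pred=1.4973  r=-4.3673  x^+=-1.7389  v^+=-0.2119  a^+=-2.2933
step 2: x_pred=-2.7911  r=2.0711  x^+=-1.2564  v^+=-1.8453  a^+=-1.4286
step 3: x_pred=-3.4025  r=1.8125  x^+=-2.0594  v^+=-2.7715  a^+=-0.6719
step 4: x_pred=-4.7249  r=2.5849  x^+=-2.8095  v^+=-2.9045  a^+=0.4073

a_post = 0.4073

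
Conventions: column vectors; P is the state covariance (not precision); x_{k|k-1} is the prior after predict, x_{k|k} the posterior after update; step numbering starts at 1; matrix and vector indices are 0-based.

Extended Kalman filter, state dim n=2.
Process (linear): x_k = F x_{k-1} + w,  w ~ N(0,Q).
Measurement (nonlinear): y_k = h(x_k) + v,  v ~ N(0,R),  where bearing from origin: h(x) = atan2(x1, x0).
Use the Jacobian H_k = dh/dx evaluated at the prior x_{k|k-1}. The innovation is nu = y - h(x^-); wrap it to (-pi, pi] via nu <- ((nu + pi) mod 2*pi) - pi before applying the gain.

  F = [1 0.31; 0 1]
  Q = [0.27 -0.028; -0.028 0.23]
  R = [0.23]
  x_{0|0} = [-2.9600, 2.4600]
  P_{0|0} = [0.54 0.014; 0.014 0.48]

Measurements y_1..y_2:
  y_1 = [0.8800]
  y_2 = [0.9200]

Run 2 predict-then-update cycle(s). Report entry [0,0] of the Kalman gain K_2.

step 1: x^-=[-2.1974, 2.4600]  P^-=[0.8648 0.1348; 0.1348 0.7100]  H_jac=[-0.2261 -0.2020]  S=[0.3155]  K=[-0.7061; -0.5511]  nu=[-1.4199]  x^+=[-1.1948, 3.2425]  P^+=[0.7075 0.0120; 0.0120 0.6142]
step 2: x^-=[-0.1897, 3.2425]  P^-=[1.0440 0.1744; 0.1744 0.8442]  H_jac=[-0.3073 -0.0180]  S=[0.3308]  K=[-0.9794; -0.2079]  nu=[-0.7092]  x^+=[0.5050, 3.3900]  P^+=[0.7267 0.1071; 0.1071 0.8299]

K[0,0] = -0.9794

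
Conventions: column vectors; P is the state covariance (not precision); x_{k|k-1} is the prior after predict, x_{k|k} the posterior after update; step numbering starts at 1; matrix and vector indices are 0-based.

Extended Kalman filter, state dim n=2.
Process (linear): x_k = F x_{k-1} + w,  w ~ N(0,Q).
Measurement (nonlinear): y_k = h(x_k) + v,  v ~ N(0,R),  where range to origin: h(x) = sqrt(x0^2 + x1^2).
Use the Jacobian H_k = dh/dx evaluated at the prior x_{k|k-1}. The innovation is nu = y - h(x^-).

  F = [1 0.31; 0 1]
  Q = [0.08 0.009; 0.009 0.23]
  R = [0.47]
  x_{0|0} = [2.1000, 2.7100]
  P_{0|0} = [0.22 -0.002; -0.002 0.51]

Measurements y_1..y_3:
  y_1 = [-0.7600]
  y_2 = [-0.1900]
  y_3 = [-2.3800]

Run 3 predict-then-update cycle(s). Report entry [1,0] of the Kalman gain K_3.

K[1,0] = 0.0207

step 1: x^-=[2.9401, 2.7100]  P^-=[0.3478 0.1651; 0.1651 0.7400]  H_jac=[0.7353 0.6777]  S=[1.1625]  K=[0.3162; 0.5359]  nu=[-4.7585]  x^+=[1.4353, 0.1601]  P^+=[0.2315 -0.0319; -0.0319 0.4062]
step 2: x^-=[1.4850, 0.1601]  P^-=[0.3308 0.1030; 0.1030 0.6362]  H_jac=[0.9942 0.1072]  S=[0.8263]  K=[0.4114; 0.2065]  nu=[-1.6836]  x^+=[0.7923, -0.1876]  P^+=[0.1909 0.0328; 0.0328 0.6010]
step 3: x^-=[0.7342, -0.1876]  P^-=[0.3490 0.2281; 0.2281 0.8310]  H_jac=[0.9689 -0.2475]  S=[0.7391]  K=[0.3811; 0.0207]  nu=[-3.1378]  x^+=[-0.4617, -0.2526]  P^+=[0.2417 0.2223; 0.2223 0.8306]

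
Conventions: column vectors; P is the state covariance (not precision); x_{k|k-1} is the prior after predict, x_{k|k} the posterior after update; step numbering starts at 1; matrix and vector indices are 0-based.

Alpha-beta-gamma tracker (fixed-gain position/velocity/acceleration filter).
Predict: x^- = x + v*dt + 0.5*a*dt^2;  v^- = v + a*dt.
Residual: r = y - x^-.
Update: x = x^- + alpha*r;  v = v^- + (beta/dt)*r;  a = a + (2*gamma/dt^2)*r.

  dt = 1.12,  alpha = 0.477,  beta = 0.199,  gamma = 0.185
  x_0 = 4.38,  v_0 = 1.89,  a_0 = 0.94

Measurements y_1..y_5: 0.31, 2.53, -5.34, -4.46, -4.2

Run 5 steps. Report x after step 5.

x_post = -10.7341

step 1: x_pred=7.0864  r=-6.7764  x^+=3.8540  v^+=1.7388  a^+=-1.0588
step 2: x_pred=5.1374  r=-2.6074  x^+=3.8937  v^+=0.0897  a^+=-1.8279
step 3: x_pred=2.8477  r=-8.1877  x^+=-1.0578  v^+=-3.4123  a^+=-4.2429
step 4: x_pred=-7.5408  r=3.0808  x^+=-6.0712  v^+=-7.6170  a^+=-3.3342
step 5: x_pred=-16.6935  r=12.4935  x^+=-10.7341  v^+=-9.1315  a^+=0.3509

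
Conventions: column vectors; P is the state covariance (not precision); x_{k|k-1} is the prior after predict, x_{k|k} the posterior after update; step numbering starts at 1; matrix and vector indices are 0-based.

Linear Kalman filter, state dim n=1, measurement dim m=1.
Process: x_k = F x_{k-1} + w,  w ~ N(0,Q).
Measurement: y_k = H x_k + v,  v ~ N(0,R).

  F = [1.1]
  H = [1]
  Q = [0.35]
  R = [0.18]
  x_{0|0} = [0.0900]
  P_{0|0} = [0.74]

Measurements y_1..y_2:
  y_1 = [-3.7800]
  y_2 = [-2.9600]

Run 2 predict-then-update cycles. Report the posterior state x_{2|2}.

step 1: x^-=[0.0990]  P^-=[1.2454]  S=[1.4254]  K=[0.8737]  nu=[-3.8790]  x^+=[-3.2902]  P^+=[0.1573]
step 2: x^-=[-3.6192]  P^-=[0.5403]  S=[0.7203]  K=[0.7501]  nu=[0.6592]  x^+=[-3.1247]  P^+=[0.1350]

x_post = [-3.1247]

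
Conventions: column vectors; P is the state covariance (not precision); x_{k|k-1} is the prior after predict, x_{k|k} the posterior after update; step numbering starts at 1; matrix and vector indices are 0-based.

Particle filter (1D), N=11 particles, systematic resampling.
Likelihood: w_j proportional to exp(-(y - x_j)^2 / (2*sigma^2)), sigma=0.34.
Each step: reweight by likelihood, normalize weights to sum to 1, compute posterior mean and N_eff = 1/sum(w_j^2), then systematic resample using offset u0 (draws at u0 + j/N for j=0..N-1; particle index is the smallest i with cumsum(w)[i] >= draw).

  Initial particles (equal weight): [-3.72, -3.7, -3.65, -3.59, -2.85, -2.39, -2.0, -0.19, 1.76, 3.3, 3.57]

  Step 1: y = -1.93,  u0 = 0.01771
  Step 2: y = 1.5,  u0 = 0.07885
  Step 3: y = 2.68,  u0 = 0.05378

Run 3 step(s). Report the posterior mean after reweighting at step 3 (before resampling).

post_mean = -2.0000

step 1: w=[0.0000, 0.0000, 0.0000, 0.0000, 0.0183, 0.2850, 0.6967, 0.0000, 0.0000, 0.0000, 0.0000]  mean=-2.1267  Neff=1.7638  idx=[4, 5, 5, 5, 6, 6, 6, 6, 6, 6, 6]
step 2: w=[0.0000, 0.0000, 0.0000, 0.0000, 0.1429, 0.1429, 0.1429, 0.1429, 0.1429, 0.1429, 0.1429]  mean=-2.0000  Neff=7.0000  idx=[4, 5, 5, 6, 7, 7, 8, 9, 9, 10, 10]
step 3: w=[0.0909, 0.0909, 0.0909, 0.0909, 0.0909, 0.0909, 0.0909, 0.0909, 0.0909, 0.0909, 0.0909]  mean=-2.0000  Neff=11.0000  idx=[0, 1, 2, 3, 4, 5, 6, 7, 8, 9, 10]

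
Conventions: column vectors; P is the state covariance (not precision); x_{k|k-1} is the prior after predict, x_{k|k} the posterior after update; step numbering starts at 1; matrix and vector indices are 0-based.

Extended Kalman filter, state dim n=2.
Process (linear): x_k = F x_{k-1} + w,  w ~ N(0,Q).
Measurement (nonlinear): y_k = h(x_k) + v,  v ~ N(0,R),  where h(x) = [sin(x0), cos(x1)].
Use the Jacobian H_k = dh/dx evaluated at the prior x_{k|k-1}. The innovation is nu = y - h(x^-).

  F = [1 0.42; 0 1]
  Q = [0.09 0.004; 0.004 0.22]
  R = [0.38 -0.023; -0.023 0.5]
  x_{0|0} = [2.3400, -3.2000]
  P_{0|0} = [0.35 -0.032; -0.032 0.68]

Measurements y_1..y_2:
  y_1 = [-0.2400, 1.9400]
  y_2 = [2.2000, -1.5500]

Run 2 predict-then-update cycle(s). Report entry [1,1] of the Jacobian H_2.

step 1: x^-=[0.9960, -3.2000]  P^-=[0.5331 0.2576; 0.2576 0.9000]  H_jac=[0.5437 0.0000; 0.0000 -0.0584]  S=[0.5376 -0.0312; -0.0312 0.5031]  K=[0.5393 0.0035; 0.2554 -0.0886]  nu=[-1.0793, 2.9383]  x^+=[0.4243, -3.7360]  P^+=[0.3768 0.1823; 0.1823 0.8596]
step 2: x^-=[-1.1448, -3.7360]  P^-=[0.7715 0.5473; 0.5473 1.0796]  H_jac=[0.4132 0.0000; 0.0000 -0.5600]  S=[0.5117 -0.1496; -0.1496 0.8386]  K=[0.5445 -0.2683; 0.2438 -0.6775]  nu=[3.1106, -0.7215]  x^+=[0.7426, -2.4888]  P^+=[0.5157 0.2619; 0.2619 0.6149]

H_jac[1,1] = -0.5600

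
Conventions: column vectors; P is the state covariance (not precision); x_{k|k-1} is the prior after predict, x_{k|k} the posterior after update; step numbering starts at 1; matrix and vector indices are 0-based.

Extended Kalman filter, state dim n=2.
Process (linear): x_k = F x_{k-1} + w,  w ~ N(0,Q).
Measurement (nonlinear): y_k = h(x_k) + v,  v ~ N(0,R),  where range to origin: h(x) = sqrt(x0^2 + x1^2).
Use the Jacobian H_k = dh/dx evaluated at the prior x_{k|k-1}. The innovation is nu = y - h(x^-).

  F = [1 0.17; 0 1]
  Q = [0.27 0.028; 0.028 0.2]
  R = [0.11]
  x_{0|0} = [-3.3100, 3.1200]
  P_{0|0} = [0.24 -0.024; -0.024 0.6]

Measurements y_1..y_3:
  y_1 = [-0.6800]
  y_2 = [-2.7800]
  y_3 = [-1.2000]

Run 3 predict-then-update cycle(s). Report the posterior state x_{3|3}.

step 1: x^-=[-2.7796, 3.1200]  P^-=[0.5192 0.1060; 0.1060 0.8000]  H_jac=[-0.6652 0.7467]  S=[0.6804]  K=[-0.3912; 0.7742]  nu=[-4.8586]  x^+=[-0.8788, -0.6417]  P^+=[0.4150 0.3121; 0.3121 0.3921]
step 2: x^-=[-0.9878, -0.6417]  P^-=[0.8025 0.4068; 0.4068 0.5921]  H_jac=[-0.8386 -0.5447]  S=[1.2217]  K=[-0.7322; -0.5432]  nu=[-3.9579]  x^+=[1.9102, 1.5084]  P^+=[0.1475 -0.0792; -0.0792 0.2316]
step 3: x^-=[2.1667, 1.5084]  P^-=[0.3972 -0.0118; -0.0118 0.4316]  H_jac=[0.8207 0.5714]  S=[0.5074]  K=[0.6293; 0.4669]  nu=[-3.8400]  x^+=[-0.2497, -0.2845]  P^+=[0.1963 -0.1609; -0.1609 0.3210]

x_post = [-0.2497, -0.2845]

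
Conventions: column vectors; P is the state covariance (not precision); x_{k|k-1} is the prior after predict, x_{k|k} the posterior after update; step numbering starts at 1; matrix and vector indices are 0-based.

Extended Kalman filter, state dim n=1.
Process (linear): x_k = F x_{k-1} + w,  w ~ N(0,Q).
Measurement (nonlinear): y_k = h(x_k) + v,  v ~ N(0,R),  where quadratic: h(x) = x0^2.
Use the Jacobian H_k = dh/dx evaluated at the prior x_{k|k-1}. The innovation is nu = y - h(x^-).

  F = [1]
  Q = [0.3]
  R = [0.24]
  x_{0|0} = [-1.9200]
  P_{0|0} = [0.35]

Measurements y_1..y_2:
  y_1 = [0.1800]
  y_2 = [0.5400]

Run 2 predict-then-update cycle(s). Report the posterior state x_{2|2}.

step 1: x^-=[-1.9200]  P^-=[0.6500]  H_jac=[-3.8400]  S=[9.8246]  K=[-0.2541]  nu=[-3.5064]  x^+=[-1.0292]  P^+=[0.0159]
step 2: x^-=[-1.0292]  P^-=[0.3159]  H_jac=[-2.0584]  S=[1.5783]  K=[-0.4119]  nu=[-0.5192]  x^+=[-0.8153]  P^+=[0.0480]

x_post = [-0.8153]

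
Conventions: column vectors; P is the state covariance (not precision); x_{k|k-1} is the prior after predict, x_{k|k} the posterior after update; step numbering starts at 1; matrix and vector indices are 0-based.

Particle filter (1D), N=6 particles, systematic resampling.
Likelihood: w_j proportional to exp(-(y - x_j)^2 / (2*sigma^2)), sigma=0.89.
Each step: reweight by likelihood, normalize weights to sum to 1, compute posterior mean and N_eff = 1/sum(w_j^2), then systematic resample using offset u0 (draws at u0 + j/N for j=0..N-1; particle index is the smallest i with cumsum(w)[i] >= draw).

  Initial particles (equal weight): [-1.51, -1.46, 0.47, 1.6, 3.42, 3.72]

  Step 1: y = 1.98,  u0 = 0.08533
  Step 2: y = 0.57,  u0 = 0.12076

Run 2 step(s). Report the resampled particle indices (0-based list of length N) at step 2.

step 1: w=[0.0003, 0.0004, 0.1511, 0.5818, 0.1722, 0.0943]  mean=1.9404  Neff=2.5009  idx=[2, 3, 3, 3, 4, 5]
step 2: w=[0.3917, 0.2018, 0.2018, 0.2018, 0.0023, 0.0008]  mean=1.1633  Neff=3.6296  idx=[0, 0, 1, 2, 2, 3]

resampled_idx = [0, 0, 1, 2, 2, 3]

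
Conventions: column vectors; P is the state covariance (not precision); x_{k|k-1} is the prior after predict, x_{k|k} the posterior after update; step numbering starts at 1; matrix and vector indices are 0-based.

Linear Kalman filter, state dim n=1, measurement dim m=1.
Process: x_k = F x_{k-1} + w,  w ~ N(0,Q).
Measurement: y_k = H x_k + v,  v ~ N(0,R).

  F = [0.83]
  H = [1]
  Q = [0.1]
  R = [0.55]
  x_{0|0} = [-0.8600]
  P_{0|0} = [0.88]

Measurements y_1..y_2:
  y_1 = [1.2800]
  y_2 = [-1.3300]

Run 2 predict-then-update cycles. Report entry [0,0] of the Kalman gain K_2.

step 1: x^-=[-0.7138]  P^-=[0.7062]  S=[1.2562]  K=[0.5622]  nu=[1.9938]  x^+=[0.4071]  P^+=[0.3092]
step 2: x^-=[0.3379]  P^-=[0.3130]  S=[0.8630]  K=[0.3627]  nu=[-1.6679]  x^+=[-0.2671]  P^+=[0.1995]

K[0,0] = 0.3627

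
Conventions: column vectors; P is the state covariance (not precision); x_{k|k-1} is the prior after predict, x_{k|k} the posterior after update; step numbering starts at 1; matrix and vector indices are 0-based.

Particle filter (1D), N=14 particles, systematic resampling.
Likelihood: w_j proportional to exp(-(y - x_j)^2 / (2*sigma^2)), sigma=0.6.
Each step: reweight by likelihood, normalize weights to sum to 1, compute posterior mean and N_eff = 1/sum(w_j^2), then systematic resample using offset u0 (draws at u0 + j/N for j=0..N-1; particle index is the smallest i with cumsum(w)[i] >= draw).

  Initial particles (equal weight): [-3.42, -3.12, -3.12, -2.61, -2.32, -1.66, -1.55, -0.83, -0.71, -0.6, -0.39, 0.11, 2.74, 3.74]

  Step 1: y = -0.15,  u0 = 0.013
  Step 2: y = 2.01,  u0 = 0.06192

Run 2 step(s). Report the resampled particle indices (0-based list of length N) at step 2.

resampled_idx = [10, 11, 11, 11, 11, 12, 12, 12, 12, 13, 13, 13, 13, 13]

step 1: w=[0.0000, 0.0000, 0.0000, 0.0001, 0.0004, 0.0109, 0.0170, 0.1359, 0.1671, 0.1950, 0.2385, 0.2352, 0.0000, 0.0000]  mean=-0.4610  Neff=5.0757  idx=[6, 7, 7, 8, 8, 9, 9, 9, 10, 10, 10, 11, 11, 11]
step 2: w=[0.0000, 0.0006, 0.0006, 0.0016, 0.0016, 0.0037, 0.0037, 0.0037, 0.0158, 0.0158, 0.0158, 0.3124, 0.3124, 0.3124]  mean=0.0747  Neff=3.4064  idx=[10, 11, 11, 11, 11, 12, 12, 12, 12, 13, 13, 13, 13, 13]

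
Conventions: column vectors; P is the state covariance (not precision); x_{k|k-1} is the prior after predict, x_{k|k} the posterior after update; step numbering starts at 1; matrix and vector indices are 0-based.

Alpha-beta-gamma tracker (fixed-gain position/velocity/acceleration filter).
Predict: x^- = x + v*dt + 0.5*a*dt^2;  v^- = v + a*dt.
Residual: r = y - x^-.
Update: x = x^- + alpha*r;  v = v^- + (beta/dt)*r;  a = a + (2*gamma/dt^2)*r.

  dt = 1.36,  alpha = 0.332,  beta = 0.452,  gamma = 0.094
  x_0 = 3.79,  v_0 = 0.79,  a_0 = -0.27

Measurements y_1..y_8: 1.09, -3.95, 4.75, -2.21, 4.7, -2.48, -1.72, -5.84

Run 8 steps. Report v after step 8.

step 1: x_pred=4.6147  r=-3.5247  x^+=3.4445  v^+=-0.7486  a^+=-0.6283
step 2: x_pred=1.8453  r=-5.7953  x^+=-0.0787  v^+=-3.5292  a^+=-1.2173
step 3: x_pred=-6.0042  r=10.7542  x^+=-2.4338  v^+=-1.6106  a^+=-0.1242
step 4: x_pred=-4.7390  r=2.5290  x^+=-3.8994  v^+=-0.9390  a^+=0.1328
step 5: x_pred=-5.0535  r=9.7535  x^+=-1.8154  v^+=2.4833  a^+=1.1242
step 6: x_pred=2.6016  r=-5.0816  x^+=0.9145  v^+=2.3234  a^+=0.6077
step 7: x_pred=4.6363  r=-6.3563  x^+=2.5260  v^+=1.0373  a^+=-0.0384
step 8: x_pred=3.9012  r=-9.7412  x^+=0.6672  v^+=-2.2524  a^+=-1.0285

v_post = -2.2524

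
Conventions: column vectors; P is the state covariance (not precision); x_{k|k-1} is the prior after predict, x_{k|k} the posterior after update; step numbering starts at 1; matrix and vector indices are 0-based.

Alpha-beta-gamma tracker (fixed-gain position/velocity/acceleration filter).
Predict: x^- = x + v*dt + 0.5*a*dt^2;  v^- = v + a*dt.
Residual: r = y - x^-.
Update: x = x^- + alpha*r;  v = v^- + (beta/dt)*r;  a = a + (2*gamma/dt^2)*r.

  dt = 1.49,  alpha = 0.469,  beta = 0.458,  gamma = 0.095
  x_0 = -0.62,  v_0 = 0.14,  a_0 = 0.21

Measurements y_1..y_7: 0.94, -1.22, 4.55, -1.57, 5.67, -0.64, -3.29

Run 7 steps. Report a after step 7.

step 1: x_pred=-0.1783  r=1.1183  x^+=0.3462  v^+=0.7966  a^+=0.3057
step 2: x_pred=1.8725  r=-3.0925  x^+=0.4221  v^+=0.3016  a^+=0.0410
step 3: x_pred=0.9170  r=3.6330  x^+=2.6209  v^+=1.4794  a^+=0.3520
step 4: x_pred=5.2159  r=-6.7859  x^+=2.0333  v^+=-0.0820  a^+=-0.2288
step 5: x_pred=1.6571  r=4.0129  x^+=3.5392  v^+=0.8106  a^+=0.1146
step 6: x_pred=4.8741  r=-5.5141  x^+=2.2880  v^+=-0.7136  a^+=-0.3573
step 7: x_pred=0.8282  r=-4.1182  x^+=-1.1032  v^+=-2.5118  a^+=-0.7097

a_post = -0.7097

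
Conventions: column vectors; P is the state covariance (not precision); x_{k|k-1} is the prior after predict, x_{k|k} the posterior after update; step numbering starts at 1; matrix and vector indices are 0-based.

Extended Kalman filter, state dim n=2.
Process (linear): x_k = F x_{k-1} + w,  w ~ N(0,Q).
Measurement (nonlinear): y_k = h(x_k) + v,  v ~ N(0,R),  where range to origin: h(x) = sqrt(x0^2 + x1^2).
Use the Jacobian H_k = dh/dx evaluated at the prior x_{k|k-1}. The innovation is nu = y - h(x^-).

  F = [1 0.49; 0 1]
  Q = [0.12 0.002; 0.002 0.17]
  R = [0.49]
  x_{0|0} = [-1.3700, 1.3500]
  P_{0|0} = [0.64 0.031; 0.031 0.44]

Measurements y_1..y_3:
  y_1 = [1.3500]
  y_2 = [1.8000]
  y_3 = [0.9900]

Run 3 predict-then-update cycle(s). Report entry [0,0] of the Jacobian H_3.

step 1: x^-=[-0.7085, 1.3500]  P^-=[0.8960 0.2486; 0.2486 0.6100]  H_jac=[-0.4647 0.8855]  S=[0.9572]  K=[-0.2050; 0.4436]  nu=[-0.1746]  x^+=[-0.6727, 1.2725]  P^+=[0.8558 0.3357; 0.3357 0.4216]
step 2: x^-=[-0.0492, 1.2725]  P^-=[1.4060 0.5443; 0.5443 0.5916]  H_jac=[-0.0386 0.9993]  S=[1.0409]  K=[0.4704; 0.5478]  nu=[0.5265]  x^+=[0.1985, 1.5610]  P^+=[1.1757 0.2761; 0.2761 0.2793]
step 3: x^-=[0.9634, 1.5610]  P^-=[1.6333 0.4149; 0.4149 0.4493]  H_jac=[0.5252 0.8510]  S=[1.6367]  K=[0.7398; 0.3667]  nu=[-0.8443]  x^+=[0.3387, 1.2513]  P^+=[0.7375 -0.0292; -0.0292 0.2292]

H_jac[0,0] = 0.5252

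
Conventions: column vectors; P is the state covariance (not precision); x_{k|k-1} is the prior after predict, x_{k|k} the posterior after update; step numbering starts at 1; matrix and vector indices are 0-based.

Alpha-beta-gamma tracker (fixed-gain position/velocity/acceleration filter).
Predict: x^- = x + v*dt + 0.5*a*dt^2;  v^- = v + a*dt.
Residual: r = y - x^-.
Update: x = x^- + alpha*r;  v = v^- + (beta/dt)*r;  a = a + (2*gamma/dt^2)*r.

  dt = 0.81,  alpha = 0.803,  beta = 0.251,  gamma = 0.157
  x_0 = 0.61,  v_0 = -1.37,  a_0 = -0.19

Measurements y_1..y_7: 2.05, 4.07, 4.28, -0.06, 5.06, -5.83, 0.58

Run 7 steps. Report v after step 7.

v_post = -4.5420

step 1: x_pred=-0.5620  r=2.6120  x^+=1.5354  v^+=-0.7145  a^+=1.0601
step 2: x_pred=1.3044  r=2.7656  x^+=3.5252  v^+=1.0012  a^+=2.3836
step 3: x_pred=5.1181  r=-0.8381  x^+=4.4451  v^+=2.6722  a^+=1.9825
step 4: x_pred=7.2600  r=-7.3200  x^+=1.3820  v^+=2.0098  a^+=-1.5207
step 5: x_pred=2.5111  r=2.5489  x^+=4.5579  v^+=1.5679  a^+=-0.3008
step 6: x_pred=5.7292  r=-11.5592  x^+=-3.5528  v^+=-2.2577  a^+=-5.8329
step 7: x_pred=-7.2950  r=7.8750  x^+=-0.9714  v^+=-4.5420  a^+=-2.0640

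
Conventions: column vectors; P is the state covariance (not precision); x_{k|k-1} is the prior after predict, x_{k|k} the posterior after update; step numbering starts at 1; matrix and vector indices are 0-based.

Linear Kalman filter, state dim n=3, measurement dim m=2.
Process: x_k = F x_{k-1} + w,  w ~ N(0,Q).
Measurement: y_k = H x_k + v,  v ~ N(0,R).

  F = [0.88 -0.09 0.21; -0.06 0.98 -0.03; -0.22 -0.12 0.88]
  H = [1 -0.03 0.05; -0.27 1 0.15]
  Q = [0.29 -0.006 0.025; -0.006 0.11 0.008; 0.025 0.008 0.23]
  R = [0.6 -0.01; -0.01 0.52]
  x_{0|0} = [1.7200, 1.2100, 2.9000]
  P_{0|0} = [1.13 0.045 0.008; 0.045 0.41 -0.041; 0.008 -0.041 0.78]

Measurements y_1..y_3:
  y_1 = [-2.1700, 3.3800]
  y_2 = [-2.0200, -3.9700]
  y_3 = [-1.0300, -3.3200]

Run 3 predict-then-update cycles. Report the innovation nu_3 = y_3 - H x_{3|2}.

step 1: x^-=[2.0137, 0.9956, 2.0284]  P^-=[1.2002 -0.0765 -0.0390; -0.0765 0.5057 -0.0911; -0.0390 -0.0911 0.9026]  S=[1.8039 -0.4291; -0.4291 1.1506]  K=[0.6381 -0.1153; 0.0577 0.4671; 0.0178 0.0542]  nu=[-4.2553, 2.6238]  x^+=[-1.0041, 1.9755, 2.0948]  P^+=[0.3873 0.0440 -0.0383; 0.0440 0.2718 -0.1172; -0.0383 -0.1172 0.8994]
step 2: x^-=[-0.6215, 1.9334, 1.8273]  P^-=[0.6151 -0.0409 0.0997; -0.0409 0.3748 -0.1515; 0.0997 -0.1515 0.9911]  S=[1.2308 -0.2144; -0.2144 0.9305]  K=[0.4885 -0.0938; 0.0203 0.3949; 0.1244 -0.0033]  nu=[-1.4319, -6.3453]  x^+=[-0.7258, -0.6015, 1.6703]  P^+=[0.2936 0.0223 0.0218; 0.0223 0.2326 -0.1429; 0.0218 -0.1429 0.9719]
step 3: x^-=[-0.2338, -0.5960, 1.7017]  P^-=[0.5720 -0.0594 0.1791; -0.0594 0.3412 -0.1705; 0.1791 -0.1705 1.0231]  S=[1.1969 -0.2102; -0.2102 0.8923]  K=[0.4695 -0.0989; -0.0000 0.3717; 0.1917 -0.0282]  nu=[-0.8992, -3.0424]  x^+=[-0.3550, -1.7267, 1.6150]  P^+=[0.2799 0.0101 0.0621; 0.0101 0.2179 -0.1462; 0.0621 -0.1462 0.9761]

innov = [-0.8992, -3.0424]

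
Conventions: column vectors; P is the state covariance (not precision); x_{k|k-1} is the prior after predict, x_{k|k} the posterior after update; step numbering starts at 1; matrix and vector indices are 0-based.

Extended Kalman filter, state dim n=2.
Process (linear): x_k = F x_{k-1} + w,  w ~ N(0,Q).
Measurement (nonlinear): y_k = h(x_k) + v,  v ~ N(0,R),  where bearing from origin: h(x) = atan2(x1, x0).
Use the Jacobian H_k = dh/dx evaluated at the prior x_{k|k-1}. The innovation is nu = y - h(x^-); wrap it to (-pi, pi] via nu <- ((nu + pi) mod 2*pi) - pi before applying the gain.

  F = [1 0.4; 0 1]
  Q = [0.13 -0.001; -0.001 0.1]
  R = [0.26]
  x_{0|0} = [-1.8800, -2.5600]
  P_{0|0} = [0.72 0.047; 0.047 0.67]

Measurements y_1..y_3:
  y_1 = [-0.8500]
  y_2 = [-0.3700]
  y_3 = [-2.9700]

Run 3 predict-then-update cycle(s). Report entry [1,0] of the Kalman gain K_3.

step 1: x^-=[-2.9040, -2.5600]  P^-=[0.9948 0.3140; 0.3140 0.7700]  H_jac=[0.1708 -0.1938]  S=[0.2972]  K=[0.3671; -0.3216]  nu=[1.5691]  x^+=[-2.3280, -3.0646]  P^+=[0.9548 0.3491; 0.3491 0.7393]
step 2: x^-=[-3.5538, -3.0646]  P^-=[1.4823 0.6438; 0.6438 0.8393]  H_jac=[0.1392 -0.1614]  S=[0.2816]  K=[0.3635; -0.1628]  nu=[2.0600]  x^+=[-2.8050, -3.4000]  P^+=[1.4451 0.6605; 0.6605 0.8318]
step 3: x^-=[-4.1650, -3.4000]  P^-=[2.2365 0.9922; 0.9922 0.9318]  H_jac=[0.1176 -0.1441]  S=[0.2767]  K=[0.4341; -0.0635]  nu=[-0.5130]  x^+=[-4.3877, -3.3674]  P^+=[2.1844 0.9998; 0.9998 0.9307]

K[1,0] = -0.0635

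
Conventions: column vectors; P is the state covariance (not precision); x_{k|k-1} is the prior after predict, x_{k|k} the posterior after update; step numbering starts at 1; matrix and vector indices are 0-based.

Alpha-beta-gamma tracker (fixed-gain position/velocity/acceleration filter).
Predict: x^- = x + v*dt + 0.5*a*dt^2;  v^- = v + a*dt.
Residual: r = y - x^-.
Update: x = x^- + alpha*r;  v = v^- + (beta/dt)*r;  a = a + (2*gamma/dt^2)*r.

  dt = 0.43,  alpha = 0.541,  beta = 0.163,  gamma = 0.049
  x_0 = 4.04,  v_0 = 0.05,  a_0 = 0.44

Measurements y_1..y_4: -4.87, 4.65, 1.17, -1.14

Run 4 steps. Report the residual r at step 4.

resid = -0.9666

step 1: x_pred=4.1022  r=-8.9722  x^+=-0.7518  v^+=-3.1619  a^+=-4.3154
step 2: x_pred=-2.5103  r=7.1603  x^+=1.3634  v^+=-2.3032  a^+=-0.5203
step 3: x_pred=0.3249  r=0.8451  x^+=0.7821  v^+=-2.2066  a^+=-0.0724
step 4: x_pred=-0.1734  r=-0.9666  x^+=-0.6963  v^+=-2.6041  a^+=-0.5847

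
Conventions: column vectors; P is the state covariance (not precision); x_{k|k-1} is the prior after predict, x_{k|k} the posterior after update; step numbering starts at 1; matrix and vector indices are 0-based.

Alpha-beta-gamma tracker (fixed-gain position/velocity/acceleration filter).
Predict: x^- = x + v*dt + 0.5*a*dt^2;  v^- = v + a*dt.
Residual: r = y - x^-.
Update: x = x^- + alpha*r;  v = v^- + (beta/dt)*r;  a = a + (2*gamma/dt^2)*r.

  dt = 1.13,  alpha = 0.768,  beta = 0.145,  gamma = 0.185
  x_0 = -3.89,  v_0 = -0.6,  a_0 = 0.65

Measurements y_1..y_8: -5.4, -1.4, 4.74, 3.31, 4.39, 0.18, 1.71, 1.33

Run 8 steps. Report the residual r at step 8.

step 1: x_pred=-4.1530  r=-1.2470  x^+=-5.1107  v^+=-0.0255  a^+=0.2887
step 2: x_pred=-4.9552  r=3.5552  x^+=-2.2248  v^+=0.7569  a^+=1.3188
step 3: x_pred=-0.5275  r=5.2675  x^+=3.5179  v^+=2.9231  a^+=2.8452
step 4: x_pred=8.6375  r=-5.3275  x^+=4.5460  v^+=5.4545  a^+=1.3015
step 5: x_pred=11.5405  r=-7.1505  x^+=6.0489  v^+=6.0076  a^+=-0.7705
step 6: x_pred=12.3456  r=-12.1656  x^+=3.0024  v^+=3.5759  a^+=-4.2957
step 7: x_pred=4.3006  r=-2.5906  x^+=2.3110  v^+=-1.6107  a^+=-5.0463
step 8: x_pred=-2.7309  r=4.0609  x^+=0.3879  v^+=-6.7919  a^+=-3.8696

resid = 4.0609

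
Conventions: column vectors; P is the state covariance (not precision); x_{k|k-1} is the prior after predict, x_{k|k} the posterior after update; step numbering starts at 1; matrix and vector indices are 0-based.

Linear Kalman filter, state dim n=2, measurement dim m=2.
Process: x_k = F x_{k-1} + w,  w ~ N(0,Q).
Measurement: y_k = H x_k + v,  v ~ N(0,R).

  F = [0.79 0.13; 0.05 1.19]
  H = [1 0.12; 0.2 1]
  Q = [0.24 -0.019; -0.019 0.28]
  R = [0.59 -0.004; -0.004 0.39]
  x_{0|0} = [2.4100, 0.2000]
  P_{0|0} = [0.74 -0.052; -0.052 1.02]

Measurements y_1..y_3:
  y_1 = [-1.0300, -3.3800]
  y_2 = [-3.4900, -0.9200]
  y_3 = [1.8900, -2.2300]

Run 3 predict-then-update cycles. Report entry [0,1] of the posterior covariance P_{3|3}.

P_post[0,1] = -0.0458

step 1: x^-=[1.9299, 0.3585]  P^-=[0.7084 0.1188; 0.1188 1.7201]  S=[1.3517 0.4657; 0.4657 2.1859]  K=[0.5327 0.0057; -0.0370 0.8056]  nu=[-3.0029, -4.1245]  x^+=[0.3069, -2.8532]  P^+=[0.3220 -0.0643; -0.0643 0.3272]
step 2: x^-=[-0.1284, -3.3800]  P^-=[0.4333 -0.0165; -0.0165 0.7365]  S=[1.0299 0.1541; 0.1541 1.1372]  K=[0.4180 0.0050; -0.0273 0.6484]  nu=[-2.9560, 2.4857]  x^+=[-1.3516, -1.6876]  P^+=[0.2526 -0.0502; -0.0502 0.2630]
step 3: x^-=[-1.2872, -2.0759]  P^-=[0.3918 -0.0159; -0.0159 0.6471]  S=[0.9873 0.1357; 0.1357 1.0465]  K=[0.3937 0.0086; -0.0224 0.6183]  nu=[3.4263, 0.1033]  x^+=[0.0627, -2.0889]  P^+=[0.2378 -0.0458; -0.0458 0.2504]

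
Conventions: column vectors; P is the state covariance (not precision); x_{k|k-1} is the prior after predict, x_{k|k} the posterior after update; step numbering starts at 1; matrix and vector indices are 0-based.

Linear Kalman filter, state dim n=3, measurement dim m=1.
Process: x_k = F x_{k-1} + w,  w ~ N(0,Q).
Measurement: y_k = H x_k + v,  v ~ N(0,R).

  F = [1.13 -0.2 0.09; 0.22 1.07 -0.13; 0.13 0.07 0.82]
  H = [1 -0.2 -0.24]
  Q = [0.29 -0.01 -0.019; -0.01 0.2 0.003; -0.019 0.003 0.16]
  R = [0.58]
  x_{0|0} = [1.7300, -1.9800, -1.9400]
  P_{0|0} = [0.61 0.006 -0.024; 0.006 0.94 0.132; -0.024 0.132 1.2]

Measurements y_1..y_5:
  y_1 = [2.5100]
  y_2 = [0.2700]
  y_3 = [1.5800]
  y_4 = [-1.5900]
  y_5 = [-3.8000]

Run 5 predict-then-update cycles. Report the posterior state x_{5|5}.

x_post = [-2.1742, 3.1173, -0.4015]

step 1: x^-=[2.1763, -1.4858, -1.5045]  P^-=[1.1039 -0.0474 0.1030; -0.0474 1.2935 0.0746; 0.1030 0.0746 0.9919]  S=[1.7694]  K=[0.6152; -0.1831; -0.0848]  nu=[-0.3245]  x^+=[1.9766, -1.4264, -1.4770]  P^+=[0.4341 0.1519 0.1953; 0.1519 1.2342 0.0471; 0.1953 0.0471 0.9792]
step 2: x^-=[2.3859, -0.8994, -1.0540]  P^-=[0.8709 -0.0197 0.2836; -0.0197 1.6978 0.0998; 0.2836 0.0998 0.8816]  S=[1.4509]  K=[0.5561; -0.2641; 0.0359]  nu=[-2.5488]  x^+=[0.9687, -0.2262, -1.1455]  P^+=[0.4223 0.1934 0.2547; 0.1934 1.5966 0.1135; 0.2547 0.1135 0.8797]
step 3: x^-=[1.0368, 0.1199, -0.8292]  P^-=[0.8605 -0.0501 0.3169; -0.0501 2.1082 0.2110; 0.3169 0.2110 0.8373]  S=[1.4613]  K=[0.5437; -0.3575; 0.0505]  nu=[0.3682]  x^+=[1.2370, -0.0117, -0.8106]  P^+=[0.4286 0.2339 0.2768; 0.2339 1.9214 0.2373; 0.2768 0.2373 0.8336]
step 4: x^-=[1.3271, 0.3650, -0.5047]  P^-=[0.8629 -0.0580 0.3133; -0.0580 2.4629 0.3578; 0.3133 0.3578 0.8277]  S=[1.4963]  K=[0.5342; -0.4254; 0.0288]  nu=[-2.9653]  x^+=[-0.2569, 1.6264, -0.5901]  P^+=[0.4359 0.2820 0.2903; 0.2820 2.1922 0.3761; 0.2903 0.3761 0.8265]
step 5: x^-=[-0.6687, 1.7605, -0.4035]  P^-=[0.8590 -0.0428 0.3034; -0.0428 2.7564 0.5092; 0.3034 0.5092 0.8440]  S=[1.5183]  K=[0.5235; -0.4718; -0.0007]  nu=[-2.8760]  x^+=[-2.1742, 3.1173, -0.4015]  P^+=[0.4430 0.3322 0.3039; 0.3322 2.4185 0.5087; 0.3039 0.5087 0.8440]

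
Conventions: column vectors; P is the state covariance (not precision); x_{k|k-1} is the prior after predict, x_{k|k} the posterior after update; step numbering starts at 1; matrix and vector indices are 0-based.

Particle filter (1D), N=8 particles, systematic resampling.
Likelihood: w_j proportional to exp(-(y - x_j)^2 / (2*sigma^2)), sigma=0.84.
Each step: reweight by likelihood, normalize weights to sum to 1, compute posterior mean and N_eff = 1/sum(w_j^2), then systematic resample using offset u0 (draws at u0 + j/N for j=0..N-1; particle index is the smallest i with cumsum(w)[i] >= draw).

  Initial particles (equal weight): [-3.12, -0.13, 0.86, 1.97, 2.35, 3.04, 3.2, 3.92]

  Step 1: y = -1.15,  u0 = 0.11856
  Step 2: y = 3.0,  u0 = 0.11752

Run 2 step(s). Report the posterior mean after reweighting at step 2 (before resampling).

step 1: w=[0.1064, 0.7965, 0.0951, 0.0017, 0.0003, 0.0000, 0.0000, 0.0000]  mean=-0.3498  Neff=1.5271  idx=[1, 1, 1, 1, 1, 1, 1, 2]
step 2: w=[0.0211, 0.0211, 0.0211, 0.0211, 0.0211, 0.0211, 0.0211, 0.8521]  mean=0.7136  Neff=1.3714  idx=[5, 7, 7, 7, 7, 7, 7, 7]

post_mean = 0.7136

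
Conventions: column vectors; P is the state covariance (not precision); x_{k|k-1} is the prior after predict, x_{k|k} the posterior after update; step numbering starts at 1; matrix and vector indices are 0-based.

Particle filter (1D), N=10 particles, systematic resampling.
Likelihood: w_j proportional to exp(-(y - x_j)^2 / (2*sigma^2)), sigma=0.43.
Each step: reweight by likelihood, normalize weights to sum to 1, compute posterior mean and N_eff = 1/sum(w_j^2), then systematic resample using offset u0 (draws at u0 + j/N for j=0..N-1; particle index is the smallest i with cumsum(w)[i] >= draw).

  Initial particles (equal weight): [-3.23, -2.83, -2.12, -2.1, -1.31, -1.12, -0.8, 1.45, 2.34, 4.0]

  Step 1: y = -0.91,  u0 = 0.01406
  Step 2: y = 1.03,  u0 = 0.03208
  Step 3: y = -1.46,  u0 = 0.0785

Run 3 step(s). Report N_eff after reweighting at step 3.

N_eff = 8.8367

step 1: w=[0.0000, 0.0000, 0.0075, 0.0085, 0.2549, 0.3488, 0.3803, 0.0000, 0.0000, 0.0000]  mean=-1.0626  Neff=3.0179  idx=[3, 4, 4, 5, 5, 5, 5, 6, 6, 6]
step 2: w=[0.0000, 0.0010, 0.0010, 0.0102, 0.0102, 0.0102, 0.0102, 0.3191, 0.3191, 0.3191]  mean=-0.8141  Neff=3.2697  idx=[5, 7, 7, 7, 8, 8, 8, 9, 9, 9]
step 3: w=[0.2088, 0.0879, 0.0879, 0.0879, 0.0879, 0.0879, 0.0879, 0.0879, 0.0879, 0.0879]  mean=-0.8668  Neff=8.8367  idx=[0, 0, 1, 2, 4, 5, 6, 7, 8, 9]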